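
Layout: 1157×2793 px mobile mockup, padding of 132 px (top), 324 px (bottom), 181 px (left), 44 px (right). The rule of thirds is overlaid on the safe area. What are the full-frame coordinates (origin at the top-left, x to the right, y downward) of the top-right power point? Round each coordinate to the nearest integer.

x = 802 px, y = 911 px

Content width = 1157 − 181 − 44 = 932 px; content height = 2793 − 132 − 324 = 2337 px.
Top-right is two-thirds across and one-third down within the safe area.
x = 181 + 2 × 932/3 = 181 + 621.33 ≈ 802
y = 132 + 1 × 2337/3 = 132 + 779.00 ≈ 911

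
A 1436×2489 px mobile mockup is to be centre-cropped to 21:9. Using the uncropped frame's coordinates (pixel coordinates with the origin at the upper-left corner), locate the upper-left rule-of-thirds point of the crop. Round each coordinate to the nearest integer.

(479, 1142)

1436/2489 < 21/9, so the 21:9 crop keeps the full width 1436 and trims height to 1436 × 9/21 = 615.43 px.
Top offset = (2489 − 615.43)/2 = 936.79 px; left offset = 0.
Upper-left is one-third across and one-third down within the crop:
x = 0.00 + 1 × 1436.00/3 ≈ 479; y = 936.79 + 1 × 615.43/3 ≈ 1142.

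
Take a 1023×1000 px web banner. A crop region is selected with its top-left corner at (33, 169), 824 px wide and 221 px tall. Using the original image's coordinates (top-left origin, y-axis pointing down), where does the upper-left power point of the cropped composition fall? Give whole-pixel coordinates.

x = 308 px, y = 243 px

One third of the crop width 824 is 274.67 px.
One third of the crop height 221 is 73.67 px.
The upper-left point is one-third across and one-third down within the crop:
x = 33 + 1 × 274.67 ≈ 308; y = 169 + 1 × 73.67 ≈ 243.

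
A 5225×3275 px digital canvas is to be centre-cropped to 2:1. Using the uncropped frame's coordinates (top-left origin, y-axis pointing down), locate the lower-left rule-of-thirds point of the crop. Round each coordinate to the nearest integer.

5225/3275 < 2/1, so the 2:1 crop keeps the full width 5225 and trims height to 5225 × 1/2 = 2612.50 px.
Top offset = (3275 − 2612.50)/2 = 331.25 px; left offset = 0.
Lower-left is one-third across and two-thirds down within the crop:
x = 0.00 + 1 × 5225.00/3 ≈ 1742; y = 331.25 + 2 × 2612.50/3 ≈ 2073.

x = 1742 px, y = 2073 px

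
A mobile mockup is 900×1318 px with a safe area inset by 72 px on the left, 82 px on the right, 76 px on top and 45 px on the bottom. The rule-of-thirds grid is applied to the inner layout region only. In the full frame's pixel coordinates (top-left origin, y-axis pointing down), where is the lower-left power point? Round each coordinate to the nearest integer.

Content width = 900 − 72 − 82 = 746 px; content height = 1318 − 76 − 45 = 1197 px.
Lower-left is one-third across and two-thirds down within the inner layout region.
x = 72 + 1 × 746/3 = 72 + 248.67 ≈ 321
y = 76 + 2 × 1197/3 = 76 + 798.00 ≈ 874

x = 321 px, y = 874 px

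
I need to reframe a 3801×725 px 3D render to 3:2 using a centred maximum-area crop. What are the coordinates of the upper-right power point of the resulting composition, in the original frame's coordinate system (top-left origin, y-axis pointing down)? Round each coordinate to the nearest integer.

x = 2082 px, y = 242 px

3801/725 > 3/2, so the 3:2 crop keeps the full height 725 and trims width to 725 × 3/2 = 1087.50 px.
Left offset = (3801 − 1087.50)/2 = 1356.75 px; top offset = 0.
Upper-right is two-thirds across and one-third down within the crop:
x = 1356.75 + 2 × 1087.50/3 ≈ 2082; y = 0.00 + 1 × 725.00/3 ≈ 242.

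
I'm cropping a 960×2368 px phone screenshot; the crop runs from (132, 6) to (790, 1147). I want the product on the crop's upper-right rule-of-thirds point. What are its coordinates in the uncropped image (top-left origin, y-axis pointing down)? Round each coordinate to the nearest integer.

Crop width = 790 − 132 = 658 px; one third is 219.33 px.
Crop height = 1147 − 6 = 1141 px; one third is 380.33 px.
The upper-right point is two-thirds across and one-third down within the crop:
x = 132 + 2 × 219.33 ≈ 571; y = 6 + 1 × 380.33 ≈ 386.

(571, 386)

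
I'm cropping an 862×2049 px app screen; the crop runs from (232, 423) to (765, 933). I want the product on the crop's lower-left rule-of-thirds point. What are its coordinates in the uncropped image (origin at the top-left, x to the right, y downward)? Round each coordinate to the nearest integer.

x = 410 px, y = 763 px

Crop width = 765 − 232 = 533 px; one third is 177.67 px.
Crop height = 933 − 423 = 510 px; one third is 170.00 px.
The lower-left point is one-third across and two-thirds down within the crop:
x = 232 + 1 × 177.67 ≈ 410; y = 423 + 2 × 170.00 ≈ 763.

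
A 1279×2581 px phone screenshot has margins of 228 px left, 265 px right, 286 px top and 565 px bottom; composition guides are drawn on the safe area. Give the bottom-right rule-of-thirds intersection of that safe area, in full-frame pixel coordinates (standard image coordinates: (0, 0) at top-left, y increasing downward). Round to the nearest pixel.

(752, 1439)

Content width = 1279 − 228 − 265 = 786 px; content height = 2581 − 286 − 565 = 1730 px.
Bottom-right is two-thirds across and two-thirds down within the safe area.
x = 228 + 2 × 786/3 = 228 + 524.00 ≈ 752
y = 286 + 2 × 1730/3 = 286 + 1153.33 ≈ 1439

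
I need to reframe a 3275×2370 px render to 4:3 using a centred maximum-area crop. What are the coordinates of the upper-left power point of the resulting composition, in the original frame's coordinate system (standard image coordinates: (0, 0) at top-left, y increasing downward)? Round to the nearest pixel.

3275/2370 > 4/3, so the 4:3 crop keeps the full height 2370 and trims width to 2370 × 4/3 = 3160.00 px.
Left offset = (3275 − 3160.00)/2 = 57.50 px; top offset = 0.
Upper-left is one-third across and one-third down within the crop:
x = 57.50 + 1 × 3160.00/3 ≈ 1111; y = 0.00 + 1 × 2370.00/3 ≈ 790.

x = 1111 px, y = 790 px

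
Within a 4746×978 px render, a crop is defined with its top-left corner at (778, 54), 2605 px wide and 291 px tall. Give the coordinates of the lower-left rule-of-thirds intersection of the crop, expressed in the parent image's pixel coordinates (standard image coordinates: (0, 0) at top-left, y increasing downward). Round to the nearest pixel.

One third of the crop width 2605 is 868.33 px.
One third of the crop height 291 is 97.00 px.
The lower-left point is one-third across and two-thirds down within the crop:
x = 778 + 1 × 868.33 ≈ 1646; y = 54 + 2 × 97.00 ≈ 248.

(1646, 248)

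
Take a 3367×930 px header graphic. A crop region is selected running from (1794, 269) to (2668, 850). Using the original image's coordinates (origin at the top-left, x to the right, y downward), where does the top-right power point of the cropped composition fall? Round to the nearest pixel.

x = 2377 px, y = 463 px

Crop width = 2668 − 1794 = 874 px; one third is 291.33 px.
Crop height = 850 − 269 = 581 px; one third is 193.67 px.
The top-right point is two-thirds across and one-third down within the crop:
x = 1794 + 2 × 291.33 ≈ 2377; y = 269 + 1 × 193.67 ≈ 463.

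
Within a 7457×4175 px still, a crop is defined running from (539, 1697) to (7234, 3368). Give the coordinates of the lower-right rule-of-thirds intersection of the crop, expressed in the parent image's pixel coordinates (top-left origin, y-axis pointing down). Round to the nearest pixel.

(5002, 2811)

Crop width = 7234 − 539 = 6695 px; one third is 2231.67 px.
Crop height = 3368 − 1697 = 1671 px; one third is 557.00 px.
The lower-right point is two-thirds across and two-thirds down within the crop:
x = 539 + 2 × 2231.67 ≈ 5002; y = 1697 + 2 × 557.00 ≈ 2811.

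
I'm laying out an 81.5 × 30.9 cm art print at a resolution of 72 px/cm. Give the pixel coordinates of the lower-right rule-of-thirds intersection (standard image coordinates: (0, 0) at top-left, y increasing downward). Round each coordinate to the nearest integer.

(3912, 1483)

In pixels the canvas is 81.5 × 72 = 5868 wide and 30.9 × 72 = 2224.8 tall.
The lower-right point is two-thirds across and two-thirds down:
x = 2 × 5868/3 ≈ 3912; y = 2 × 2224.8/3 ≈ 1483.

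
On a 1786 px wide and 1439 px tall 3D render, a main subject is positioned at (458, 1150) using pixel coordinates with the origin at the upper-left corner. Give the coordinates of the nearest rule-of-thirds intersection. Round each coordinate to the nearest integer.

x = 595 px, y = 959 px

Third lines: x ∈ {595, 1191}, y ∈ {480, 959}.
458 is closer to x = 595; 1150 is closer to y = 959.
So the nearest intersection is the lower-left power point.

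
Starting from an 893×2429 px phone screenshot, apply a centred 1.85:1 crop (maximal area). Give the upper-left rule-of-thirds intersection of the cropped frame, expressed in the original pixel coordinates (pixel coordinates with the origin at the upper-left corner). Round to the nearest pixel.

893/2429 < 1.85/1, so the 1.85:1 crop keeps the full width 893 and trims height to 893 × 1/1.85 = 482.70 px.
Top offset = (2429 − 482.70)/2 = 973.15 px; left offset = 0.
Upper-left is one-third across and one-third down within the crop:
x = 0.00 + 1 × 893.00/3 ≈ 298; y = 973.15 + 1 × 482.70/3 ≈ 1134.

(298, 1134)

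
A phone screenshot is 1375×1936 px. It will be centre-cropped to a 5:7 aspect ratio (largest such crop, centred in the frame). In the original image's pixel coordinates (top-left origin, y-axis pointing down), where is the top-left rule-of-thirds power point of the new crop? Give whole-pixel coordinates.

1375/1936 < 5/7, so the 5:7 crop keeps the full width 1375 and trims height to 1375 × 7/5 = 1925.00 px.
Top offset = (1936 − 1925.00)/2 = 5.50 px; left offset = 0.
Top-left is one-third across and one-third down within the crop:
x = 0.00 + 1 × 1375.00/3 ≈ 458; y = 5.50 + 1 × 1925.00/3 ≈ 647.

(458, 647)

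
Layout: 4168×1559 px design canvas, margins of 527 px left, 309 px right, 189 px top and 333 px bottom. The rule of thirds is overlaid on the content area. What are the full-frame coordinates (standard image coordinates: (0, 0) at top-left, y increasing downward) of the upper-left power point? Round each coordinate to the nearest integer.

(1638, 535)

Content width = 4168 − 527 − 309 = 3332 px; content height = 1559 − 189 − 333 = 1037 px.
Upper-left is one-third across and one-third down within the content area.
x = 527 + 1 × 3332/3 = 527 + 1110.67 ≈ 1638
y = 189 + 1 × 1037/3 = 189 + 345.67 ≈ 535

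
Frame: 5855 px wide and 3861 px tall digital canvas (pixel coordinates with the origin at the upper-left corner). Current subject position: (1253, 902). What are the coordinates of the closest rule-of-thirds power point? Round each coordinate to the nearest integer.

(1952, 1287)

Third lines: x ∈ {1952, 3903}, y ∈ {1287, 2574}.
1253 is closer to x = 1952; 902 is closer to y = 1287.
So the nearest intersection is the upper-left power point.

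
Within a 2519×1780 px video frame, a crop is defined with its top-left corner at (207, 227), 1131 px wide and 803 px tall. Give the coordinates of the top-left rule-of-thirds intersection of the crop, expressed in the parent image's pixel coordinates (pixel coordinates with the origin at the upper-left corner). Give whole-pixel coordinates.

One third of the crop width 1131 is 377.00 px.
One third of the crop height 803 is 267.67 px.
The top-left point is one-third across and one-third down within the crop:
x = 207 + 1 × 377.00 ≈ 584; y = 227 + 1 × 267.67 ≈ 495.

(584, 495)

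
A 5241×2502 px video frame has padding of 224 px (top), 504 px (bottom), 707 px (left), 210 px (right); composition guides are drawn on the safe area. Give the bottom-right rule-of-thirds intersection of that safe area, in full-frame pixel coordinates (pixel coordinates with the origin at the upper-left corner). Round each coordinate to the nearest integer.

Content width = 5241 − 707 − 210 = 4324 px; content height = 2502 − 224 − 504 = 1774 px.
Bottom-right is two-thirds across and two-thirds down within the safe area.
x = 707 + 2 × 4324/3 = 707 + 2882.67 ≈ 3590
y = 224 + 2 × 1774/3 = 224 + 1182.67 ≈ 1407

x = 3590 px, y = 1407 px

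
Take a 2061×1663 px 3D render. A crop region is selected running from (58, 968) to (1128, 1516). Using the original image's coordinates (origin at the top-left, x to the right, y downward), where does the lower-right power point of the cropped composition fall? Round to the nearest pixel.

Crop width = 1128 − 58 = 1070 px; one third is 356.67 px.
Crop height = 1516 − 968 = 548 px; one third is 182.67 px.
The lower-right point is two-thirds across and two-thirds down within the crop:
x = 58 + 2 × 356.67 ≈ 771; y = 968 + 2 × 182.67 ≈ 1333.

(771, 1333)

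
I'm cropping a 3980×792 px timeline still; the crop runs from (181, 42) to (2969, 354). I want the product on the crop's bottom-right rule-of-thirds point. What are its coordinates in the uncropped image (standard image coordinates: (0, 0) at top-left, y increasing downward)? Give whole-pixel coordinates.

(2040, 250)

Crop width = 2969 − 181 = 2788 px; one third is 929.33 px.
Crop height = 354 − 42 = 312 px; one third is 104.00 px.
The bottom-right point is two-thirds across and two-thirds down within the crop:
x = 181 + 2 × 929.33 ≈ 2040; y = 42 + 2 × 104.00 ≈ 250.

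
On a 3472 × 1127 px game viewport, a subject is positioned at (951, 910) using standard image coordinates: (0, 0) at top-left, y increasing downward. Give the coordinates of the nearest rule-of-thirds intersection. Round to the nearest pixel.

(1157, 751)

Third lines: x ∈ {1157, 2315}, y ∈ {376, 751}.
951 is closer to x = 1157; 910 is closer to y = 751.
So the nearest intersection is the lower-left power point.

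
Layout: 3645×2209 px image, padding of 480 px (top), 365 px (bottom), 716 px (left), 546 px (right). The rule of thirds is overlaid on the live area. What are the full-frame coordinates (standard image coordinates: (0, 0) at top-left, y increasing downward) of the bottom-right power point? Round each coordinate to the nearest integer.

Content width = 3645 − 716 − 546 = 2383 px; content height = 2209 − 480 − 365 = 1364 px.
Bottom-right is two-thirds across and two-thirds down within the live area.
x = 716 + 2 × 2383/3 = 716 + 1588.67 ≈ 2305
y = 480 + 2 × 1364/3 = 480 + 909.33 ≈ 1389

(2305, 1389)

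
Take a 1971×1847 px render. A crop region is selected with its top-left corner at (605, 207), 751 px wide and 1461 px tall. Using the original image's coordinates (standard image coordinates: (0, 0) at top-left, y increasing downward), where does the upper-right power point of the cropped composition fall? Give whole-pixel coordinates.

x = 1106 px, y = 694 px

One third of the crop width 751 is 250.33 px.
One third of the crop height 1461 is 487.00 px.
The upper-right point is two-thirds across and one-third down within the crop:
x = 605 + 2 × 250.33 ≈ 1106; y = 207 + 1 × 487.00 ≈ 694.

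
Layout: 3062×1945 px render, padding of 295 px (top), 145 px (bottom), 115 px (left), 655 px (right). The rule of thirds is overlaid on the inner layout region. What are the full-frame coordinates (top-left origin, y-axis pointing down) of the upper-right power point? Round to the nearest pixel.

Content width = 3062 − 115 − 655 = 2292 px; content height = 1945 − 295 − 145 = 1505 px.
Upper-right is two-thirds across and one-third down within the inner layout region.
x = 115 + 2 × 2292/3 = 115 + 1528.00 ≈ 1643
y = 295 + 1 × 1505/3 = 295 + 501.67 ≈ 797

(1643, 797)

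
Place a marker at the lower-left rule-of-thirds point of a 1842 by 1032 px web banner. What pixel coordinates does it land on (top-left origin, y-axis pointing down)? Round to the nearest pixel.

The lower-left point sits one-third of the way across and two-thirds of the way down.
x = 1 × 1842/3 ≈ 614; y = 2 × 1032/3 ≈ 688.

x = 614 px, y = 688 px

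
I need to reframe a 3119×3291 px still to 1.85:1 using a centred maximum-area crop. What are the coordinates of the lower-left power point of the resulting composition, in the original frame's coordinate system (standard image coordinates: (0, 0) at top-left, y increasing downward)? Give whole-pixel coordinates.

3119/3291 < 1.85/1, so the 1.85:1 crop keeps the full width 3119 and trims height to 3119 × 1/1.85 = 1685.95 px.
Top offset = (3291 − 1685.95)/2 = 802.53 px; left offset = 0.
Lower-left is one-third across and two-thirds down within the crop:
x = 0.00 + 1 × 3119.00/3 ≈ 1040; y = 802.53 + 2 × 1685.95/3 ≈ 1926.

x = 1040 px, y = 1926 px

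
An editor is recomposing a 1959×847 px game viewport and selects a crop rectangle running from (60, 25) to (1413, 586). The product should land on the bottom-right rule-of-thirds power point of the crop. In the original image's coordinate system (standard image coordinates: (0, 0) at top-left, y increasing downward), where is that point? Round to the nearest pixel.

(962, 399)

Crop width = 1413 − 60 = 1353 px; one third is 451.00 px.
Crop height = 586 − 25 = 561 px; one third is 187.00 px.
The bottom-right point is two-thirds across and two-thirds down within the crop:
x = 60 + 2 × 451.00 ≈ 962; y = 25 + 2 × 187.00 ≈ 399.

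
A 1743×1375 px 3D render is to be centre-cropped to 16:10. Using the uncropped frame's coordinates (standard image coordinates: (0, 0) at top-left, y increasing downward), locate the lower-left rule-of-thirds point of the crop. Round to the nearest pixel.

1743/1375 < 16/10, so the 16:10 crop keeps the full width 1743 and trims height to 1743 × 10/16 = 1089.38 px.
Top offset = (1375 − 1089.38)/2 = 142.81 px; left offset = 0.
Lower-left is one-third across and two-thirds down within the crop:
x = 0.00 + 1 × 1743.00/3 ≈ 581; y = 142.81 + 2 × 1089.38/3 ≈ 869.

(581, 869)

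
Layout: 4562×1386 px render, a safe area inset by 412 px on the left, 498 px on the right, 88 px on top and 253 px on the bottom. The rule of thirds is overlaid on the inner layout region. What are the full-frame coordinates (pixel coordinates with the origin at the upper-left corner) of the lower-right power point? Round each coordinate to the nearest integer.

x = 2847 px, y = 785 px

Content width = 4562 − 412 − 498 = 3652 px; content height = 1386 − 88 − 253 = 1045 px.
Lower-right is two-thirds across and two-thirds down within the inner layout region.
x = 412 + 2 × 3652/3 = 412 + 2434.67 ≈ 2847
y = 88 + 2 × 1045/3 = 88 + 696.67 ≈ 785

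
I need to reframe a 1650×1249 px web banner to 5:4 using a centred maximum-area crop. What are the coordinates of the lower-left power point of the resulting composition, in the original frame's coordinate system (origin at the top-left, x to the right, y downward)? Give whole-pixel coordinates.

x = 565 px, y = 833 px

1650/1249 > 5/4, so the 5:4 crop keeps the full height 1249 and trims width to 1249 × 5/4 = 1561.25 px.
Left offset = (1650 − 1561.25)/2 = 44.38 px; top offset = 0.
Lower-left is one-third across and two-thirds down within the crop:
x = 44.38 + 1 × 1561.25/3 ≈ 565; y = 0.00 + 2 × 1249.00/3 ≈ 833.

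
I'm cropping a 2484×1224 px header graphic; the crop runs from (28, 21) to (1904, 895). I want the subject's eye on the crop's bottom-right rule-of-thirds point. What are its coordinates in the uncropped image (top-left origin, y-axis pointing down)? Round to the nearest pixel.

(1279, 604)

Crop width = 1904 − 28 = 1876 px; one third is 625.33 px.
Crop height = 895 − 21 = 874 px; one third is 291.33 px.
The bottom-right point is two-thirds across and two-thirds down within the crop:
x = 28 + 2 × 625.33 ≈ 1279; y = 21 + 2 × 291.33 ≈ 604.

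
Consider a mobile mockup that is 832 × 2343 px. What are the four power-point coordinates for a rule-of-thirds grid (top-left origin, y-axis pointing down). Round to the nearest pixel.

(277, 781), (555, 781), (277, 1562), (555, 1562)

One third of 832 is 277.33; one third of 2343 is 781.
Vertical third lines at x = 277 and x = 555; horizontal third lines at y = 781 and y = 1562.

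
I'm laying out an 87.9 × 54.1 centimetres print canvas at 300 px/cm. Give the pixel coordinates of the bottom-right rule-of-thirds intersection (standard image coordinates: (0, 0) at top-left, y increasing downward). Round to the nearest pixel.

In pixels the canvas is 87.9 × 300 = 26370 wide and 54.1 × 300 = 16230 tall.
The bottom-right point is two-thirds across and two-thirds down:
x = 2 × 26370/3 ≈ 17580; y = 2 × 16230/3 ≈ 10820.

x = 17580 px, y = 10820 px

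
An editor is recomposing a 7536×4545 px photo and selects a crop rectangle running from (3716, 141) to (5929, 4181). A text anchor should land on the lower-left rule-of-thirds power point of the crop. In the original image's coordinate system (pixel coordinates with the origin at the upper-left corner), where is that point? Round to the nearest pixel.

Crop width = 5929 − 3716 = 2213 px; one third is 737.67 px.
Crop height = 4181 − 141 = 4040 px; one third is 1346.67 px.
The lower-left point is one-third across and two-thirds down within the crop:
x = 3716 + 1 × 737.67 ≈ 4454; y = 141 + 2 × 1346.67 ≈ 2834.

x = 4454 px, y = 2834 px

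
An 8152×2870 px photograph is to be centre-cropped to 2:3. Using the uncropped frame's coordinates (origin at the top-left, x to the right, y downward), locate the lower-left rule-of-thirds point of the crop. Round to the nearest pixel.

8152/2870 > 2/3, so the 2:3 crop keeps the full height 2870 and trims width to 2870 × 2/3 = 1913.33 px.
Left offset = (8152 − 1913.33)/2 = 3119.33 px; top offset = 0.
Lower-left is one-third across and two-thirds down within the crop:
x = 3119.33 + 1 × 1913.33/3 ≈ 3757; y = 0.00 + 2 × 2870.00/3 ≈ 1913.

(3757, 1913)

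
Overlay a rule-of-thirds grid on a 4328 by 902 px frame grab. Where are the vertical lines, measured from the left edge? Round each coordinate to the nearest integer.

4328 / 3 = 1442.67, so the vertical lines sit at one and two thirds of 4328.

1443 px and 2885 px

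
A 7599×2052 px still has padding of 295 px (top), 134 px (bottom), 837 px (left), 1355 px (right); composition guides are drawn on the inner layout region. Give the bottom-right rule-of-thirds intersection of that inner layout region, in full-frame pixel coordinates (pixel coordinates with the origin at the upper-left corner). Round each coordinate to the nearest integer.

x = 4442 px, y = 1377 px

Content width = 7599 − 837 − 1355 = 5407 px; content height = 2052 − 295 − 134 = 1623 px.
Bottom-right is two-thirds across and two-thirds down within the inner layout region.
x = 837 + 2 × 5407/3 = 837 + 3604.67 ≈ 4442
y = 295 + 2 × 1623/3 = 295 + 1082.00 ≈ 1377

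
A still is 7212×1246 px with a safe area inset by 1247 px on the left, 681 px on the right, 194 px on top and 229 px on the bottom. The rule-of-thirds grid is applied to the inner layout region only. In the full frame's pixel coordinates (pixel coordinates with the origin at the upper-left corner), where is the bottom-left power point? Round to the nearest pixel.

x = 3008 px, y = 743 px

Content width = 7212 − 1247 − 681 = 5284 px; content height = 1246 − 194 − 229 = 823 px.
Bottom-left is one-third across and two-thirds down within the inner layout region.
x = 1247 + 1 × 5284/3 = 1247 + 1761.33 ≈ 3008
y = 194 + 2 × 823/3 = 194 + 548.67 ≈ 743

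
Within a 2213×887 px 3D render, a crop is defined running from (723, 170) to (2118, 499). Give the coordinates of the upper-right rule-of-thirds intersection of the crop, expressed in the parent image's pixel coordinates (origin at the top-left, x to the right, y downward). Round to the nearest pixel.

(1653, 280)

Crop width = 2118 − 723 = 1395 px; one third is 465.00 px.
Crop height = 499 − 170 = 329 px; one third is 109.67 px.
The upper-right point is two-thirds across and one-third down within the crop:
x = 723 + 2 × 465.00 ≈ 1653; y = 170 + 1 × 109.67 ≈ 280.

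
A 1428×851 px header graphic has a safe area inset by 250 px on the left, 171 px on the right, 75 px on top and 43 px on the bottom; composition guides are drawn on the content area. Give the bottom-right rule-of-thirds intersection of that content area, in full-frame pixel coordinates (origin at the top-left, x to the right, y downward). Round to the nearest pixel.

Content width = 1428 − 250 − 171 = 1007 px; content height = 851 − 75 − 43 = 733 px.
Bottom-right is two-thirds across and two-thirds down within the content area.
x = 250 + 2 × 1007/3 = 250 + 671.33 ≈ 921
y = 75 + 2 × 733/3 = 75 + 488.67 ≈ 564

(921, 564)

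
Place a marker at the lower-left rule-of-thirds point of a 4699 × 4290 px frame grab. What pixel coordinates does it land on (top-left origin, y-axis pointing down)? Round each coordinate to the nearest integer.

The lower-left point sits one-third of the way across and two-thirds of the way down.
x = 1 × 4699/3 ≈ 1566; y = 2 × 4290/3 ≈ 2860.

x = 1566 px, y = 2860 px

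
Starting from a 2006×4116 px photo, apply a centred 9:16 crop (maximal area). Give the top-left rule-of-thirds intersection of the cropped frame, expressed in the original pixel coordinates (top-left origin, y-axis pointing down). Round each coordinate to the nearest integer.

2006/4116 < 9/16, so the 9:16 crop keeps the full width 2006 and trims height to 2006 × 16/9 = 3566.22 px.
Top offset = (4116 − 3566.22)/2 = 274.89 px; left offset = 0.
Top-left is one-third across and one-third down within the crop:
x = 0.00 + 1 × 2006.00/3 ≈ 669; y = 274.89 + 1 × 3566.22/3 ≈ 1464.

x = 669 px, y = 1464 px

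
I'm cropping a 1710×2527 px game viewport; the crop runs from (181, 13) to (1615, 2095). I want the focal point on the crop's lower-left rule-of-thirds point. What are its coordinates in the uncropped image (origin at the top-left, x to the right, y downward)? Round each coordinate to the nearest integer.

Crop width = 1615 − 181 = 1434 px; one third is 478.00 px.
Crop height = 2095 − 13 = 2082 px; one third is 694.00 px.
The lower-left point is one-third across and two-thirds down within the crop:
x = 181 + 1 × 478.00 ≈ 659; y = 13 + 2 × 694.00 ≈ 1401.

x = 659 px, y = 1401 px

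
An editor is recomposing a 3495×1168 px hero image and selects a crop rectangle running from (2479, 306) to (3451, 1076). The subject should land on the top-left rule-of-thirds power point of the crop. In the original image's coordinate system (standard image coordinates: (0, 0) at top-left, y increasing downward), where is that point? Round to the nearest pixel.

x = 2803 px, y = 563 px

Crop width = 3451 − 2479 = 972 px; one third is 324.00 px.
Crop height = 1076 − 306 = 770 px; one third is 256.67 px.
The top-left point is one-third across and one-third down within the crop:
x = 2479 + 1 × 324.00 ≈ 2803; y = 306 + 1 × 256.67 ≈ 563.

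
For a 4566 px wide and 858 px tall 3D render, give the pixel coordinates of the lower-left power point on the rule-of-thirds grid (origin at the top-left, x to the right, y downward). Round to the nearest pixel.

The lower-left point sits one-third of the way across and two-thirds of the way down.
x = 1 × 4566/3 ≈ 1522; y = 2 × 858/3 ≈ 572.

(1522, 572)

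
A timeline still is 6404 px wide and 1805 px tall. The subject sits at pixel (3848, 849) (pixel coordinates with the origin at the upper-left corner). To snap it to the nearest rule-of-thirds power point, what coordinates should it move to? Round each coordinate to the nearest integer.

(4269, 602)

Third lines: x ∈ {2135, 4269}, y ∈ {602, 1203}.
3848 is closer to x = 4269; 849 is closer to y = 602.
So the nearest intersection is the upper-right power point.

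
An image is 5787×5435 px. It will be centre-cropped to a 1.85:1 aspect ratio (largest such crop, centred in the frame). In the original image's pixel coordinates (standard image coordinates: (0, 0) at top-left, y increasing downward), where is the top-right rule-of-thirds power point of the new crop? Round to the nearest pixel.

5787/5435 < 1.85/1, so the 1.85:1 crop keeps the full width 5787 and trims height to 5787 × 1/1.85 = 3128.11 px.
Top offset = (5435 − 3128.11)/2 = 1153.45 px; left offset = 0.
Top-right is two-thirds across and one-third down within the crop:
x = 0.00 + 2 × 5787.00/3 ≈ 3858; y = 1153.45 + 1 × 3128.11/3 ≈ 2196.

x = 3858 px, y = 2196 px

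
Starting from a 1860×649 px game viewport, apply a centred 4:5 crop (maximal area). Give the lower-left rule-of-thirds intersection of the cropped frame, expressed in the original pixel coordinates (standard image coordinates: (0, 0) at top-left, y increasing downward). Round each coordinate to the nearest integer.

(843, 433)

1860/649 > 4/5, so the 4:5 crop keeps the full height 649 and trims width to 649 × 4/5 = 519.20 px.
Left offset = (1860 − 519.20)/2 = 670.40 px; top offset = 0.
Lower-left is one-third across and two-thirds down within the crop:
x = 670.40 + 1 × 519.20/3 ≈ 843; y = 0.00 + 2 × 649.00/3 ≈ 433.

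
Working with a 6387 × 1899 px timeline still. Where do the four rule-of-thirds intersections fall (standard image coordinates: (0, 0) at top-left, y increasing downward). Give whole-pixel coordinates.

One third of 6387 is 2129; one third of 1899 is 633.
Vertical third lines at x = 2129 and x = 4258; horizontal third lines at y = 633 and y = 1266.

(2129, 633), (4258, 633), (2129, 1266), (4258, 1266)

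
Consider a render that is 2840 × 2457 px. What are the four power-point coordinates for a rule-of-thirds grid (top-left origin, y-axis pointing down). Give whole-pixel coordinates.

(947, 819), (1893, 819), (947, 1638), (1893, 1638)

One third of 2840 is 946.67; one third of 2457 is 819.
Vertical third lines at x = 947 and x = 1893; horizontal third lines at y = 819 and y = 1638.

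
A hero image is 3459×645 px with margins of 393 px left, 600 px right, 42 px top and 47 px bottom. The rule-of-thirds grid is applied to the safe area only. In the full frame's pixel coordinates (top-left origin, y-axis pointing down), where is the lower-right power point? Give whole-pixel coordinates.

Content width = 3459 − 393 − 600 = 2466 px; content height = 645 − 42 − 47 = 556 px.
Lower-right is two-thirds across and two-thirds down within the safe area.
x = 393 + 2 × 2466/3 = 393 + 1644.00 ≈ 2037
y = 42 + 2 × 556/3 = 42 + 370.67 ≈ 413

(2037, 413)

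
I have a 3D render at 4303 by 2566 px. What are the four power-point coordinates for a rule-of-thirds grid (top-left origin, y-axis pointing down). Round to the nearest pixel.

One third of 4303 is 1434.33; one third of 2566 is 855.33.
Vertical third lines at x = 1434 and x = 2869; horizontal third lines at y = 855 and y = 1711.

(1434, 855), (2869, 855), (1434, 1711), (2869, 1711)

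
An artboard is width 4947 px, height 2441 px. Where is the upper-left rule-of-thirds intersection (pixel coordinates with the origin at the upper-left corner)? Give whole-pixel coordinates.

(1649, 814)

The upper-left point sits one-third of the way across and one-third of the way down.
x = 1 × 4947/3 ≈ 1649; y = 1 × 2441/3 ≈ 814.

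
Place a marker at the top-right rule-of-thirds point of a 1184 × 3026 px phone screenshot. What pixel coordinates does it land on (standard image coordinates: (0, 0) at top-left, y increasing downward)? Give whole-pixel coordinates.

x = 789 px, y = 1009 px

The top-right point sits two-thirds of the way across and one-third of the way down.
x = 2 × 1184/3 ≈ 789; y = 1 × 3026/3 ≈ 1009.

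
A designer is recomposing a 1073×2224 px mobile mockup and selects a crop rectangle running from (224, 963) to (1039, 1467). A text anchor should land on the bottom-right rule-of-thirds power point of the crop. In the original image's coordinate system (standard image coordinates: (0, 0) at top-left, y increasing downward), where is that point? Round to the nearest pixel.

x = 767 px, y = 1299 px

Crop width = 1039 − 224 = 815 px; one third is 271.67 px.
Crop height = 1467 − 963 = 504 px; one third is 168.00 px.
The bottom-right point is two-thirds across and two-thirds down within the crop:
x = 224 + 2 × 271.67 ≈ 767; y = 963 + 2 × 168.00 ≈ 1299.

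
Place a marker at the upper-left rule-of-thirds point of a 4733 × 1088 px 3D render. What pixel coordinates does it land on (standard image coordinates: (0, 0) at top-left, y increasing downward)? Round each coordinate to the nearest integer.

x = 1578 px, y = 363 px

The upper-left point sits one-third of the way across and one-third of the way down.
x = 1 × 4733/3 ≈ 1578; y = 1 × 1088/3 ≈ 363.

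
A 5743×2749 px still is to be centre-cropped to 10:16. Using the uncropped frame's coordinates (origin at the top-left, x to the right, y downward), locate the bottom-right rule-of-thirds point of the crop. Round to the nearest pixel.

x = 3158 px, y = 1833 px

5743/2749 > 10/16, so the 10:16 crop keeps the full height 2749 and trims width to 2749 × 10/16 = 1718.12 px.
Left offset = (5743 − 1718.12)/2 = 2012.44 px; top offset = 0.
Bottom-right is two-thirds across and two-thirds down within the crop:
x = 2012.44 + 2 × 1718.12/3 ≈ 3158; y = 0.00 + 2 × 2749.00/3 ≈ 1833.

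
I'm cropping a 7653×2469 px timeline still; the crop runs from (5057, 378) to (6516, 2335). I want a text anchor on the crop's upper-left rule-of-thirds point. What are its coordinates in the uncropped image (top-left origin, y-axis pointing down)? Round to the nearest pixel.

x = 5543 px, y = 1030 px

Crop width = 6516 − 5057 = 1459 px; one third is 486.33 px.
Crop height = 2335 − 378 = 1957 px; one third is 652.33 px.
The upper-left point is one-third across and one-third down within the crop:
x = 5057 + 1 × 486.33 ≈ 5543; y = 378 + 1 × 652.33 ≈ 1030.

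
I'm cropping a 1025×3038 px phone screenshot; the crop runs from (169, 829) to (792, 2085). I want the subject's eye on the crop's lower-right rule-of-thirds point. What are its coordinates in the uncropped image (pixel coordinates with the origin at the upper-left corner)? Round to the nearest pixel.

x = 584 px, y = 1666 px

Crop width = 792 − 169 = 623 px; one third is 207.67 px.
Crop height = 2085 − 829 = 1256 px; one third is 418.67 px.
The lower-right point is two-thirds across and two-thirds down within the crop:
x = 169 + 2 × 207.67 ≈ 584; y = 829 + 2 × 418.67 ≈ 1666.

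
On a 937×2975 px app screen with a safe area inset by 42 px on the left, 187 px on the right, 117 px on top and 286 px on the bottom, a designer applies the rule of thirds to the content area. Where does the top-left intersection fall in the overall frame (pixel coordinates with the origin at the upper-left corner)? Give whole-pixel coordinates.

(278, 974)

Content width = 937 − 42 − 187 = 708 px; content height = 2975 − 117 − 286 = 2572 px.
Top-left is one-third across and one-third down within the content area.
x = 42 + 1 × 708/3 = 42 + 236.00 ≈ 278
y = 117 + 1 × 2572/3 = 117 + 857.33 ≈ 974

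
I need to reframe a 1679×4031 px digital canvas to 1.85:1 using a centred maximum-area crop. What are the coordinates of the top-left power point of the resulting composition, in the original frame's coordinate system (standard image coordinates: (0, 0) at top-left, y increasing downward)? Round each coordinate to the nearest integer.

1679/4031 < 1.85/1, so the 1.85:1 crop keeps the full width 1679 and trims height to 1679 × 1/1.85 = 907.57 px.
Top offset = (4031 − 907.57)/2 = 1561.72 px; left offset = 0.
Top-left is one-third across and one-third down within the crop:
x = 0.00 + 1 × 1679.00/3 ≈ 560; y = 1561.72 + 1 × 907.57/3 ≈ 1864.

(560, 1864)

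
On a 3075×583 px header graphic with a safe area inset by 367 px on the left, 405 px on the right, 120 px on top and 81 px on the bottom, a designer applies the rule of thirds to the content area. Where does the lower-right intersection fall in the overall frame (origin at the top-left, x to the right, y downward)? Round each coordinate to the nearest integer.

x = 1902 px, y = 375 px

Content width = 3075 − 367 − 405 = 2303 px; content height = 583 − 120 − 81 = 382 px.
Lower-right is two-thirds across and two-thirds down within the content area.
x = 367 + 2 × 2303/3 = 367 + 1535.33 ≈ 1902
y = 120 + 2 × 382/3 = 120 + 254.67 ≈ 375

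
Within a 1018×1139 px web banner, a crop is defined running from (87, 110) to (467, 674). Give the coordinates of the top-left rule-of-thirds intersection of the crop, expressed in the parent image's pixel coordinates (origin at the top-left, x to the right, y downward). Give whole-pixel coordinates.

(214, 298)

Crop width = 467 − 87 = 380 px; one third is 126.67 px.
Crop height = 674 − 110 = 564 px; one third is 188.00 px.
The top-left point is one-third across and one-third down within the crop:
x = 87 + 1 × 126.67 ≈ 214; y = 110 + 1 × 188.00 ≈ 298.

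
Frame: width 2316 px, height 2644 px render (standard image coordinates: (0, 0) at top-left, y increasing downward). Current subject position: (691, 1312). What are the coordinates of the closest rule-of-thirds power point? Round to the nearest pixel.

Third lines: x ∈ {772, 1544}, y ∈ {881, 1763}.
691 is closer to x = 772; 1312 is closer to y = 881.
So the nearest intersection is the upper-left power point.

x = 772 px, y = 881 px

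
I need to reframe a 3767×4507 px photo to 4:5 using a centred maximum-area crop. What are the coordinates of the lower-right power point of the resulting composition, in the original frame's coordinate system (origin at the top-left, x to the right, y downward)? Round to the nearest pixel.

(2484, 3005)

3767/4507 > 4/5, so the 4:5 crop keeps the full height 4507 and trims width to 4507 × 4/5 = 3605.60 px.
Left offset = (3767 − 3605.60)/2 = 80.70 px; top offset = 0.
Lower-right is two-thirds across and two-thirds down within the crop:
x = 80.70 + 2 × 3605.60/3 ≈ 2484; y = 0.00 + 2 × 4507.00/3 ≈ 3005.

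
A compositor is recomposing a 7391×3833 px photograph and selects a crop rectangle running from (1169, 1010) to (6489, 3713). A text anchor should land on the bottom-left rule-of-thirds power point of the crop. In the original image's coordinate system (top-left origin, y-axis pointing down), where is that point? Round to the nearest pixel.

(2942, 2812)

Crop width = 6489 − 1169 = 5320 px; one third is 1773.33 px.
Crop height = 3713 − 1010 = 2703 px; one third is 901.00 px.
The bottom-left point is one-third across and two-thirds down within the crop:
x = 1169 + 1 × 1773.33 ≈ 2942; y = 1010 + 2 × 901.00 ≈ 2812.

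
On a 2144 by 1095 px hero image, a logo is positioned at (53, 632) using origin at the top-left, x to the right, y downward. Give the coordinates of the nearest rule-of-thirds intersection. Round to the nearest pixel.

x = 715 px, y = 730 px

Third lines: x ∈ {715, 1429}, y ∈ {365, 730}.
53 is closer to x = 715; 632 is closer to y = 730.
So the nearest intersection is the lower-left power point.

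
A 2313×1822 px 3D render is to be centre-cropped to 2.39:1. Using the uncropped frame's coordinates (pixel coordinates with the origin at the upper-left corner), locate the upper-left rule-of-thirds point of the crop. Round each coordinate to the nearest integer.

2313/1822 < 2.39/1, so the 2.39:1 crop keeps the full width 2313 and trims height to 2313 × 1/2.39 = 967.78 px.
Top offset = (1822 − 967.78)/2 = 427.11 px; left offset = 0.
Upper-left is one-third across and one-third down within the crop:
x = 0.00 + 1 × 2313.00/3 ≈ 771; y = 427.11 + 1 × 967.78/3 ≈ 750.

(771, 750)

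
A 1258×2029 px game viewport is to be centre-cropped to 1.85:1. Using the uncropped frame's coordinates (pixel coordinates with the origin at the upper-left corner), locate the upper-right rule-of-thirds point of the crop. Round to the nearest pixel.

1258/2029 < 1.85/1, so the 1.85:1 crop keeps the full width 1258 and trims height to 1258 × 1/1.85 = 680.00 px.
Top offset = (2029 − 680.00)/2 = 674.50 px; left offset = 0.
Upper-right is two-thirds across and one-third down within the crop:
x = 0.00 + 2 × 1258.00/3 ≈ 839; y = 674.50 + 1 × 680.00/3 ≈ 901.

(839, 901)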